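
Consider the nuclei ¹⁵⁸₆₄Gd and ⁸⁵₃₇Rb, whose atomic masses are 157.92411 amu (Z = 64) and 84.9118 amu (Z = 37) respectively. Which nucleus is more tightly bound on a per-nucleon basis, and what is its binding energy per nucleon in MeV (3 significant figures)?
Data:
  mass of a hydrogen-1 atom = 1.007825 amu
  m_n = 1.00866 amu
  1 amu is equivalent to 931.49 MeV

⁸⁵₃₇Rb; 8.69 MeV/nucleon

¹⁵⁸₆₄Gd: Σm = 64(1.007825) + 94(1.00866) = 159.314840 amu; Δm = 1.390730 amu; E_B = 1295.5 MeV; E_B/A = 8.199 MeV
⁸⁵₃₇Rb: Σm = 37(1.007825) + 48(1.00866) = 85.705205 amu; Δm = 0.793405 amu; E_B = 739.05 MeV; E_B/A = 8.6947 MeV
⁸⁵₃₇Rb has the higher binding energy per nucleon, so it is the more tightly bound nucleus.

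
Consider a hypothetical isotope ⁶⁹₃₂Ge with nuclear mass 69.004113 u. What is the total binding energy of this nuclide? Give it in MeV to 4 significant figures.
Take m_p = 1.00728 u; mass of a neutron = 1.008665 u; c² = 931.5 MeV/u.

With 32 protons and 37 neutrons (A = 69):
Σm = 32·m_p + 37·m_n = 32.23296 + 37.320605 = 69.553565 u
Δm = 69.553565 − 69.004113 = 0.549452 u
E_B = 0.549452 × 931.5 = 511.815 MeV

511.8 MeV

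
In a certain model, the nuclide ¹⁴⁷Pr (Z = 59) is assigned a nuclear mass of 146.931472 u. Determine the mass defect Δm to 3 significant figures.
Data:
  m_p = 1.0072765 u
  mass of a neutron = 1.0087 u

1.26 u

Total constituent mass: 59 × 1.0072765 + 88 × 1.0087 = 148.1949135 u
Mass defect Δm = 148.1949135 − 146.931472 = 1.2634415 u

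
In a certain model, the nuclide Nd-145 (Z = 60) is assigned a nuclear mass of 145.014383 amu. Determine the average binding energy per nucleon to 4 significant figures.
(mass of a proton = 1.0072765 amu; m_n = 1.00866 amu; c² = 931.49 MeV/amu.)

Total constituent mass: 60 × 1.0072765 + 85 × 1.00866 = 146.1726900 amu
Δm = 146.1726900 − 145.014383 = 1.1583070 amu
Converting to energy: 1.1583070 amu × 931.49 MeV/amu = 1078.95 MeV
BE/A = 1078.95 MeV / 145 = 7.441 MeV/nucleon

7.441 MeV/nucleon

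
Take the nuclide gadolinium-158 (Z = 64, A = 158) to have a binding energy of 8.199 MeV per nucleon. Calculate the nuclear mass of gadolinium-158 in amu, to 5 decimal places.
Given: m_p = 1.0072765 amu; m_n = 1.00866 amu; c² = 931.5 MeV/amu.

157.88903 amu

Total binding energy = 158 × 8.199 = 1295.442 MeV
Mass defect = 1295.442 MeV / (931.5 MeV/amu) = 1.3907053 amu
Constituent mass = 64(1.0072765) + 94(1.00866) = 159.2797360 amu
Nuclear mass = 159.2797360 − 1.3907053 = 157.8890307 amu ≈ 157.88903 amu (to 5 decimal places)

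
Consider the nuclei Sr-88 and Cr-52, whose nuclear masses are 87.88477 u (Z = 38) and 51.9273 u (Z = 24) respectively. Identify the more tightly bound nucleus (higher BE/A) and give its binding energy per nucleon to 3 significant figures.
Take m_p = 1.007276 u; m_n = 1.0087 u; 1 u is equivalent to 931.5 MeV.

Cr-52; 8.79 MeV/nucleon

Sr-88: Σm = 38(1.007276) + 50(1.0087) = 88.711488 u; Δm = 0.826718 u; E_B = 770.09 MeV; E_B/A = 8.751 MeV
Cr-52: Σm = 24(1.007276) + 28(1.0087) = 52.418224 u; Δm = 0.490924 u; E_B = 457.30 MeV; E_B/A = 8.794 MeV
Cr-52 has the higher binding energy per nucleon, so it is the more tightly bound nucleus.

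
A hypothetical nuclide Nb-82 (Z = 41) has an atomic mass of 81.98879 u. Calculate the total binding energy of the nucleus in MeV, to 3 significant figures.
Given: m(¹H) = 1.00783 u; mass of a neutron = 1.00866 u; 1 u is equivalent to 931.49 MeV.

Z = 41, so N = A − Z = 82 − 41 = 41.
Σm = 41·m(¹H) + 41·m_n = 41.32103 + 41.35506 = 82.67609 u
Δm = 82.67609 − 81.98879 = 0.68730 u
E_B = 0.68730 × 931.49 = 640.213 MeV

640 MeV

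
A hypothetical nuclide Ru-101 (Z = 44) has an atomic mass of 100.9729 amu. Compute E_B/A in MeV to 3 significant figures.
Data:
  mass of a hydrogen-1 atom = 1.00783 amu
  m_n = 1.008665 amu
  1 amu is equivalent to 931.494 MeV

Σm = 44·m(¹H) + 57·m_n = 44.34452 + 57.493905 = 101.838425 amu
The mass defect is 101.838425 − 100.9729 = 0.865525 amu.
Binding energy = Δm·c² = 0.865525 × 931.494 MeV/amu = 806.231 MeV
BE/A = 806.231 MeV / 101 = 7.982 MeV/nucleon

7.98 MeV/nucleon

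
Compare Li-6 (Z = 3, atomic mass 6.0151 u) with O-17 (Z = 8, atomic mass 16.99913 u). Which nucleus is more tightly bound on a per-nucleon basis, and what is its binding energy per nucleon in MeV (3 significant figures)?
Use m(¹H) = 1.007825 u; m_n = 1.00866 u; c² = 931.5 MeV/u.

O-17; 7.75 MeV/nucleon

Li-6: Σm = 3(1.007825) + 3(1.00866) = 6.049455 u; Δm = 0.034355 u; E_B = 32.002 MeV; E_B/A = 5.334 MeV
O-17: Σm = 8(1.007825) + 9(1.00866) = 17.140540 u; Δm = 0.141410 u; E_B = 131.72 MeV; E_B/A = 7.748 MeV
O-17 has the higher binding energy per nucleon, so it is the more tightly bound nucleus.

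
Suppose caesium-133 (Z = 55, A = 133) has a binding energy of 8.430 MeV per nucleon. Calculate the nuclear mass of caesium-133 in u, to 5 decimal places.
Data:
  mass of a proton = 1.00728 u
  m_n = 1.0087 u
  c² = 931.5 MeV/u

Total binding energy = 133 × 8.430 = 1121.190 MeV
Mass defect = 1121.190 MeV / (931.5 MeV/u) = 1.2036393 u
Constituent mass = 55(1.00728) + 78(1.0087) = 134.07900 u
Nuclear mass = 134.07900 − 1.2036393 = 132.8753607 u ≈ 132.87536 u (to 5 decimal places)

132.87536 u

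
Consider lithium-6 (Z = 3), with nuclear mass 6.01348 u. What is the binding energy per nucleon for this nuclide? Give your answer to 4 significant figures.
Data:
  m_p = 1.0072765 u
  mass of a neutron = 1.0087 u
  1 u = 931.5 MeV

Z = 3, so N = A − Z = 6 − 3 = 3.
Σm = 3·m_p + 3·m_n = 3.0218295 + 3.0261 = 6.0479295 u
Mass defect Δm = 6.0479295 − 6.01348 = 0.0344495 u
E_B = 0.0344495 × 931.5 = 32.0897 MeV
BE/A = 32.0897 MeV / 6 = 5.348 MeV/nucleon

5.348 MeV/nucleon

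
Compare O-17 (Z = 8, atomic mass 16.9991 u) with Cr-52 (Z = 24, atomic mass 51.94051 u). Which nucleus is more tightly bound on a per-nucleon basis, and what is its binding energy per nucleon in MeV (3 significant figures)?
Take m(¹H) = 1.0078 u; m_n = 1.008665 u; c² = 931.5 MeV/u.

Cr-52; 8.77 MeV/nucleon

O-17: Σm = 8(1.0078) + 9(1.008665) = 17.140385 u; Δm = 0.141285 u; E_B = 131.61 MeV; E_B/A = 7.742 MeV
Cr-52: Σm = 24(1.0078) + 28(1.008665) = 52.429820 u; Δm = 0.489310 u; E_B = 455.79 MeV; E_B/A = 8.765 MeV
Cr-52 has the higher binding energy per nucleon, so it is the more tightly bound nucleus.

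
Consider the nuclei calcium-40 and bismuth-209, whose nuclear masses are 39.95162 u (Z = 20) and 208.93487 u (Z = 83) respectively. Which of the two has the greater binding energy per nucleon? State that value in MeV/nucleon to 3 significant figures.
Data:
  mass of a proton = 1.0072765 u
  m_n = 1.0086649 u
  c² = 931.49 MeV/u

calcium-40; 8.55 MeV/nucleon

calcium-40: Σm = 20(1.0072765) + 20(1.0086649) = 40.3188280 u; Δm = 0.3672080 u; E_B = 342.05 MeV; E_B/A = 8.551 MeV
bismuth-209: Σm = 83(1.0072765) + 126(1.0086649) = 210.6957269 u; Δm = 1.7608569 u; E_B = 1640.2 MeV; E_B/A = 7.848 MeV
calcium-40 has the higher binding energy per nucleon, so it is the more tightly bound nucleus.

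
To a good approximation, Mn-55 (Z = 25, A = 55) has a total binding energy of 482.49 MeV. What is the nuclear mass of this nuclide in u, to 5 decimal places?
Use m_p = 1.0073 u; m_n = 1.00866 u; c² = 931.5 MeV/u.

54.92433 u

Mass defect = 482.49 MeV / (931.5 MeV/u) = 0.5179710 u
Constituent mass = 25(1.0073) + 30(1.00866) = 55.44230 u
Nuclear mass = 55.44230 − 0.5179710 = 54.9243290 u ≈ 54.92433 u (to 5 decimal places)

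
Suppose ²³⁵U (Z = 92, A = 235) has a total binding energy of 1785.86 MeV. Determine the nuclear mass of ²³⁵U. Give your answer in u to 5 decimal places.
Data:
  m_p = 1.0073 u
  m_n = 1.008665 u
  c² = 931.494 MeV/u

Mass defect = 1785.86 MeV / (931.494 MeV/u) = 1.9171997 u
Constituent mass = 92(1.0073) + 143(1.008665) = 236.910695 u
Nuclear mass = 236.910695 − 1.9171997 = 234.9934953 u ≈ 234.99350 u (to 5 decimal places)

234.99350 u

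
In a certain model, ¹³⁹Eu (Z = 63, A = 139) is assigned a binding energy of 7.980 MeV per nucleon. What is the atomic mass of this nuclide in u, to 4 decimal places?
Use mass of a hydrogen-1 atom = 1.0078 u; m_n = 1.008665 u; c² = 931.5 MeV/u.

Total binding energy = 139 × 7.980 = 1109.220 MeV
Mass defect = 1109.220 MeV / (931.5 MeV/u) = 1.190789 u
Constituent mass = 63(1.0078) + 76(1.008665) = 140.149940 u
Atomic mass = 140.149940 − 1.190789 = 138.959151 u ≈ 138.9592 u (to 4 decimal places)

138.9592 u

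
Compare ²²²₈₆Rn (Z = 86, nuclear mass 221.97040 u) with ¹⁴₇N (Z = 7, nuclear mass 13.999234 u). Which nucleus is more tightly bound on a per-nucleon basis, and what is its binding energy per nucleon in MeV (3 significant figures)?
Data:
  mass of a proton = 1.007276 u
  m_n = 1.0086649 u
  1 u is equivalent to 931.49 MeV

²²²₈₆Rn: Σm = 86(1.007276) + 136(1.0086649) = 223.8041624 u; Δm = 1.8337624 u; E_B = 1708.1 MeV; E_B/A = 7.694 MeV
¹⁴₇N: Σm = 7(1.007276) + 7(1.0086649) = 14.1115863 u; Δm = 0.1123523 u; E_B = 104.655 MeV; E_B/A = 7.475 MeV
²²²₈₆Rn has the higher binding energy per nucleon, so it is the more tightly bound nucleus.

²²²₈₆Rn; 7.69 MeV/nucleon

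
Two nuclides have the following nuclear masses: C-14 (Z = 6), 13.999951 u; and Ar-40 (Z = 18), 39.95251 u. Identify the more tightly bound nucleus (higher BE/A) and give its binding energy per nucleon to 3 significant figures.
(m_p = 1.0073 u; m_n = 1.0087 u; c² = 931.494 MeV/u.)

C-14: Σm = 6(1.0073) + 8(1.0087) = 14.1134 u; Δm = 0.113449 u; E_B = 105.677 MeV; E_B/A = 7.548 MeV
Ar-40: Σm = 18(1.0073) + 22(1.0087) = 40.3228 u; Δm = 0.37029 u; E_B = 344.92 MeV; E_B/A = 8.623 MeV
Ar-40 has the higher binding energy per nucleon, so it is the more tightly bound nucleus.

Ar-40; 8.62 MeV/nucleon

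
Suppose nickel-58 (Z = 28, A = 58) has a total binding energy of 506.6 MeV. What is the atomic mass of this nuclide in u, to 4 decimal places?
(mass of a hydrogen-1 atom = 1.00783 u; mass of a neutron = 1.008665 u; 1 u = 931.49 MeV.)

Mass defect = 506.6 MeV / (931.49 MeV/u) = 0.543860 u
Constituent mass = 28(1.00783) + 30(1.008665) = 58.479190 u
Atomic mass = 58.479190 − 0.543860 = 57.935330 u ≈ 57.9353 u (to 4 decimal places)

57.9353 u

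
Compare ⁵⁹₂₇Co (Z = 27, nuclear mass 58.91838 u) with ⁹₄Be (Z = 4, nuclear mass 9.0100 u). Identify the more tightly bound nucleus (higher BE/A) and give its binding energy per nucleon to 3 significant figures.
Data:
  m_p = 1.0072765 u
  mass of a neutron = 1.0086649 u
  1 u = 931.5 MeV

⁵⁹₂₇Co: Σm = 27(1.0072765) + 32(1.0086649) = 59.4737423 u; Δm = 0.5553623 u; E_B = 517.32 MeV; E_B/A = 8.768 MeV
⁹₄Be: Σm = 4(1.0072765) + 5(1.0086649) = 9.0724305 u; Δm = 0.0624305 u; E_B = 58.154 MeV; E_B/A = 6.462 MeV
⁵⁹₂₇Co has the higher binding energy per nucleon, so it is the more tightly bound nucleus.

⁵⁹₂₇Co; 8.77 MeV/nucleon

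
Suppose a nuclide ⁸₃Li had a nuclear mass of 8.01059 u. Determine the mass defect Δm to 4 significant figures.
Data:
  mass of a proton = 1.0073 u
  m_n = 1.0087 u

0.05481 u

With 3 protons and 5 neutrons (A = 8):
Σm = 3·m_p + 5·m_n = 3.0219 + 5.0435 = 8.0654 u
Mass defect Δm = 8.0654 − 8.01059 = 0.05481 u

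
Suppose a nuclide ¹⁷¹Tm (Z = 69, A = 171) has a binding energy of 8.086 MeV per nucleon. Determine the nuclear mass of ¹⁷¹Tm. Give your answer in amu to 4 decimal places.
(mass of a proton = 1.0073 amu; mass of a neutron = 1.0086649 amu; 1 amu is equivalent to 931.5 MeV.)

Total binding energy = 171 × 8.086 = 1382.706 MeV
Mass defect = 1382.706 MeV / (931.5 MeV/amu) = 1.484386 amu
Constituent mass = 69(1.0073) + 102(1.0086649) = 172.3875198 amu
Nuclear mass = 172.3875198 − 1.484386 = 170.9031338 amu ≈ 170.9031 amu (to 4 decimal places)

170.9031 amu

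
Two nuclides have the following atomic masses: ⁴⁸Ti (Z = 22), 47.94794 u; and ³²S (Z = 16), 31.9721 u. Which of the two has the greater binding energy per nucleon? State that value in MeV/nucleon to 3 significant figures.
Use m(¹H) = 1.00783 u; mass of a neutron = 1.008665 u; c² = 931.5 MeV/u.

⁴⁸Ti: Σm = 22(1.00783) + 26(1.008665) = 48.397550 u; Δm = 0.449610 u; E_B = 418.81 MeV; E_B/A = 8.725 MeV
³²S: Σm = 16(1.00783) + 16(1.008665) = 32.263920 u; Δm = 0.291820 u; E_B = 271.83 MeV; E_B/A = 8.4947 MeV
⁴⁸Ti has the higher binding energy per nucleon, so it is the more tightly bound nucleus.

⁴⁸Ti; 8.73 MeV/nucleon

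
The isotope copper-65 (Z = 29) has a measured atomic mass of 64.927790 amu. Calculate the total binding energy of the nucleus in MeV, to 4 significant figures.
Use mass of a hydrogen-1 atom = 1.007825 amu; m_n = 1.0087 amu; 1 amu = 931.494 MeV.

With 29 protons and 36 neutrons (A = 65):
Total constituent mass: 29 × 1.007825 + 36 × 1.0087 = 65.540125 amu
Δm = 65.540125 − 64.927790 = 0.612335 amu
Converting to energy: 0.612335 amu × 931.494 MeV/amu = 570.386 MeV

570.4 MeV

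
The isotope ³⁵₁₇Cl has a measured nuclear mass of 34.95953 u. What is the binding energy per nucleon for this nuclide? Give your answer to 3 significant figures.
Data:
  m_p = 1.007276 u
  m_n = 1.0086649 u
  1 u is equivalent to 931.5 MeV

8.52 MeV/nucleon

Σm = 17·m_p + 18·m_n = 17.123692 + 18.1559682 = 35.2796602 u
Δm = 35.2796602 − 34.95953 = 0.3201302 u
E_B = 0.3201302 × 931.5 = 298.201 MeV
Dividing by A = 35 gives 8.520 MeV per nucleon.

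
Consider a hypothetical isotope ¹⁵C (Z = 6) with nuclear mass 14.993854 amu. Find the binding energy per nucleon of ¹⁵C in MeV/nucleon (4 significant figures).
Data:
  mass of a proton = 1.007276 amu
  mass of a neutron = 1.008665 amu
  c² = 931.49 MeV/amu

With 6 protons and 9 neutrons (A = 15):
Total constituent mass: 6 × 1.007276 + 9 × 1.008665 = 15.121641 amu
Δm = 15.121641 − 14.993854 = 0.127787 amu
Binding energy = Δm·c² = 0.127787 × 931.49 MeV/amu = 119.032 MeV
Per nucleon: 119.032 / 15 = 7.935 MeV

7.935 MeV/nucleon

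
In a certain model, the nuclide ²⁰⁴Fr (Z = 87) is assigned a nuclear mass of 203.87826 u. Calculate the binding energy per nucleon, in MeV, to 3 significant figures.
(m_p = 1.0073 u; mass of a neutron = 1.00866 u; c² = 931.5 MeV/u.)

8.08 MeV/nucleon

Z = 87, so N = A − Z = 204 − 87 = 117.
Σm = 87·m_p + 117·m_n = 87.6351 + 118.01322 = 205.64832 u
Δm = 205.64832 − 203.87826 = 1.77006 u
E_B = 1.77006 × 931.5 = 1648.81 MeV
BE/A = 1648.81 MeV / 204 = 8.082 MeV/nucleon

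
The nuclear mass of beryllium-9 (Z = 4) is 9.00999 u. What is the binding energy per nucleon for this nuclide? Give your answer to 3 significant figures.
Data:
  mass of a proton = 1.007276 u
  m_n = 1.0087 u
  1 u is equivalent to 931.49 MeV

6.48 MeV/nucleon

Σm = 4·m_p + 5·m_n = 4.029104 + 5.0435 = 9.072604 u
Δm = 9.072604 − 9.00999 = 0.062614 u
Converting to energy: 0.062614 u × 931.49 MeV/u = 58.3243 MeV
Dividing by A = 9 gives 6.480 MeV per nucleon.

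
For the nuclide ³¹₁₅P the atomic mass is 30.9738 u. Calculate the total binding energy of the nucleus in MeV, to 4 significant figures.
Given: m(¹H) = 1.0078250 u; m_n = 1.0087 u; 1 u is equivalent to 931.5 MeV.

Z = 15, so N = A − Z = 31 − 15 = 16.
Σm = 15·m(¹H) + 16·m_n = 15.1173750 + 16.1392 = 31.2565750 u
Δm = 31.2565750 − 30.9738 = 0.2827750 u
Binding energy = Δm·c² = 0.2827750 × 931.5 MeV/u = 263.405 MeV

263.4 MeV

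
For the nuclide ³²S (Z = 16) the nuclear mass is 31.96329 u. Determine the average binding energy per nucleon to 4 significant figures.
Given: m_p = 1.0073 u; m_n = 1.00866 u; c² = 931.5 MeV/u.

With 16 protons and 16 neutrons (A = 32):
Σm = 16·m_p + 16·m_n = 16.1168 + 16.13856 = 32.25536 u
Mass defect Δm = 32.25536 − 31.96329 = 0.29207 u
Converting to energy: 0.29207 u × 931.5 MeV/u = 272.063 MeV
Per nucleon: 272.063 / 32 = 8.502 MeV

8.502 MeV/nucleon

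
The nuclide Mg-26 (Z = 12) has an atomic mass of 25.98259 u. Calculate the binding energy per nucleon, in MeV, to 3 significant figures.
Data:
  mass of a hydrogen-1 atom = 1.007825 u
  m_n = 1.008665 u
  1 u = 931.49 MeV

With 12 protons and 14 neutrons (A = 26):
Mass of separated nucleons = 12(1.007825) + 14(1.008665) = 12.093900 + 14.121310 = 26.215210 u
Mass defect Δm = 26.215210 − 25.98259 = 0.232620 u
E_B = 0.232620 × 931.49 = 216.683 MeV
BE/A = 216.683 MeV / 26 = 8.334 MeV/nucleon

8.33 MeV/nucleon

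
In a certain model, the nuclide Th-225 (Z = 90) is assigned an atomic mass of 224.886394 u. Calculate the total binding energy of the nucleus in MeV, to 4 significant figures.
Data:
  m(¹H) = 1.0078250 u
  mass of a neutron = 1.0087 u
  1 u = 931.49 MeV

1856 MeV

Z = 90, so N = A − Z = 225 − 90 = 135.
Total constituent mass: 90 × 1.0078250 + 135 × 1.0087 = 226.8787500 u
The mass defect is 226.8787500 − 224.886394 = 1.9923560 u.
E_B = 1.9923560 × 931.49 = 1855.86 MeV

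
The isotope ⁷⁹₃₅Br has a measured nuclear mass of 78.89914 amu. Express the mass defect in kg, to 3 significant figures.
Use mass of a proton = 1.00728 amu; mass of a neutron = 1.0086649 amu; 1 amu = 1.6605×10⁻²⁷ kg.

Total constituent mass: 35 × 1.00728 + 44 × 1.0086649 = 79.6360556 amu
Δm = 79.6360556 − 78.89914 = 0.7369156 amu
In SI units: 0.7369156 amu × 1.6605×10⁻²⁷ kg/amu = 1.2236e-27 kg

1.22e-27 kg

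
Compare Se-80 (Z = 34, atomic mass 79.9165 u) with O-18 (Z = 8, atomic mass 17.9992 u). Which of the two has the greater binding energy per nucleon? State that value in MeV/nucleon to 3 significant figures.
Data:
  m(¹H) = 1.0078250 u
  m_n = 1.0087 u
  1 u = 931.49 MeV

Se-80: Σm = 34(1.0078250) + 46(1.0087) = 80.6662500 u; Δm = 0.7497500 u; E_B = 698.38 MeV; E_B/A = 8.730 MeV
O-18: Σm = 8(1.0078250) + 10(1.0087) = 18.1496000 u; Δm = 0.1504000 u; E_B = 140.10 MeV; E_B/A = 7.783 MeV
Se-80 has the higher binding energy per nucleon, so it is the more tightly bound nucleus.

Se-80; 8.73 MeV/nucleon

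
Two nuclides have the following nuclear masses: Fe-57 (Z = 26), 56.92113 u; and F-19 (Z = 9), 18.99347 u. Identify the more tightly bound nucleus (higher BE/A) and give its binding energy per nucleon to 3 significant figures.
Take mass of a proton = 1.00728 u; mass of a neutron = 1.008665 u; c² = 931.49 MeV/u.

Fe-57; 8.77 MeV/nucleon

Fe-57: Σm = 26(1.00728) + 31(1.008665) = 57.457895 u; Δm = 0.536765 u; E_B = 499.99 MeV; E_B/A = 8.772 MeV
F-19: Σm = 9(1.00728) + 10(1.008665) = 19.152170 u; Δm = 0.158700 u; E_B = 147.827 MeV; E_B/A = 7.780 MeV
Fe-57 has the higher binding energy per nucleon, so it is the more tightly bound nucleus.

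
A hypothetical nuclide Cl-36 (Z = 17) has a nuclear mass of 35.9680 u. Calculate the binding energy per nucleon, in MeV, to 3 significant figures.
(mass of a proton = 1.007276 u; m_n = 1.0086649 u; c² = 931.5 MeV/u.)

8.29 MeV/nucleon

The nucleus contains 17 protons and 36 − 17 = 19 neutrons.
Total constituent mass: 17 × 1.007276 + 19 × 1.0086649 = 36.2883251 u
Mass defect Δm = 36.2883251 − 35.9680 = 0.3203251 u
Converting to energy: 0.3203251 u × 931.5 MeV/u = 298.383 MeV
BE/A = 298.383 MeV / 36 = 8.288 MeV/nucleon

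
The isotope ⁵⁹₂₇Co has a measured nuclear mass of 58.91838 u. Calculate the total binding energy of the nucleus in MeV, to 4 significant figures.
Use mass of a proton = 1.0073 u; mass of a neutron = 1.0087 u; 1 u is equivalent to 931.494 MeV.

The nucleus contains 27 protons and 59 − 27 = 32 neutrons.
Σm = 27·m_p + 32·m_n = 27.1971 + 32.2784 = 59.4755 u
Δm = 59.4755 − 58.91838 = 0.55712 u
Binding energy = Δm·c² = 0.55712 × 931.494 MeV/u = 518.954 MeV

519.0 MeV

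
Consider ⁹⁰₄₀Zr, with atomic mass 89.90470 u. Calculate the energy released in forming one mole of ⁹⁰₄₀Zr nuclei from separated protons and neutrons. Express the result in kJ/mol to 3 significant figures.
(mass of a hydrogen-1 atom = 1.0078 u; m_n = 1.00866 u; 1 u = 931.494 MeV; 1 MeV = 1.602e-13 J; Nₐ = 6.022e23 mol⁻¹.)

Σm = 40·m(¹H) + 50·m_n = 40.3120 + 50.43300 = 90.74500 u
The mass defect is 90.74500 − 89.90470 = 0.84030 u.
Binding energy = Δm·c² = 0.84030 × 931.494 MeV/u = 782.734 MeV
Per nucleus in joules: 782.734 MeV × 1.602e-13 J/MeV = 1.2539e-10 J
Per mole: 1.2539e-10 J × 6.022e23 mol⁻¹ = 7.5510e+13 J/mol

7.55e+10 kJ/mol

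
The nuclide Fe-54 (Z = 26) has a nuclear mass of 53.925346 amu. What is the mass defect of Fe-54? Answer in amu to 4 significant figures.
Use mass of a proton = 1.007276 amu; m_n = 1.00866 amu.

0.5063 amu

Z = 26, so N = A − Z = 54 − 26 = 28.
Mass of separated nucleons = 26(1.007276) + 28(1.00866) = 26.189176 + 28.24248 = 54.431656 amu
Mass defect Δm = 54.431656 − 53.925346 = 0.506310 amu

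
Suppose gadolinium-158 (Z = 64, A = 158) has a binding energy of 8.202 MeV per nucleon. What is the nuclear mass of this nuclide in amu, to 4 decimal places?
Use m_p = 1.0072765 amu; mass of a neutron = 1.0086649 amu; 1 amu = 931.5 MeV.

Total binding energy = 158 × 8.202 = 1295.916 MeV
Mass defect = 1295.916 MeV / (931.5 MeV/amu) = 1.391214 amu
Constituent mass = 64(1.0072765) + 94(1.0086649) = 159.2801966 amu
Nuclear mass = 159.2801966 − 1.391214 = 157.8889826 amu ≈ 157.8890 amu (to 4 decimal places)

157.8890 amu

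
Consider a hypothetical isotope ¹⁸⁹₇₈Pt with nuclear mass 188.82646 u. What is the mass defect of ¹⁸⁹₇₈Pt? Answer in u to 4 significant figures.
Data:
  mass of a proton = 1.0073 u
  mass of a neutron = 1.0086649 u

With 78 protons and 111 neutrons (A = 189):
Σm = 78·m_p + 111·m_n = 78.5694 + 111.9618039 = 190.5312039 u
The mass defect is 190.5312039 − 188.82646 = 1.7047439 u.

1.705 u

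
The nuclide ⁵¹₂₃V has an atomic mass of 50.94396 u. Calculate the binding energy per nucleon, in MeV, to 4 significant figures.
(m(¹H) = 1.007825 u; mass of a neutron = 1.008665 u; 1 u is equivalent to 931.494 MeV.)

Z = 23, so N = A − Z = 51 − 23 = 28.
Mass of separated nucleons = 23(1.007825) + 28(1.008665) = 23.179975 + 28.242620 = 51.422595 u
The mass defect is 51.422595 − 50.94396 = 0.478635 u.
Converting to energy: 0.478635 u × 931.494 MeV/u = 445.846 MeV
Per nucleon: 445.846 / 51 = 8.742 MeV

8.742 MeV/nucleon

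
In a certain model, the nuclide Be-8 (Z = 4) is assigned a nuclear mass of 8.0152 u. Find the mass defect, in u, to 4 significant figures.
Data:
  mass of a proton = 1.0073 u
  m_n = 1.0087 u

0.04880 u

The nucleus contains 4 protons and 8 − 4 = 4 neutrons.
Σm = 4·m_p + 4·m_n = 4.0292 + 4.0348 = 8.0640 u
The mass defect is 8.0640 − 8.0152 = 0.0488 u.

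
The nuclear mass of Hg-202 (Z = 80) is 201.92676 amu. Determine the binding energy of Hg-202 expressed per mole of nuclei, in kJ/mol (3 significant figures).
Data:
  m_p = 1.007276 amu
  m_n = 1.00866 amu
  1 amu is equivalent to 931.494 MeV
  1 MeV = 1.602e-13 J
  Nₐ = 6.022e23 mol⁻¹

Total constituent mass: 80 × 1.007276 + 122 × 1.00866 = 203.638600 amu
Δm = 203.638600 − 201.92676 = 1.711840 amu
Converting to energy: 1.711840 amu × 931.494 MeV/amu = 1594.57 MeV
Per nucleus in joules: 1594.57 MeV × 1.602e-13 J/MeV = 2.5545e-10 J
Per mole: 2.5545e-10 J × 6.022e23 mol⁻¹ = 1.5383e+14 J/mol

1.54e+11 kJ/mol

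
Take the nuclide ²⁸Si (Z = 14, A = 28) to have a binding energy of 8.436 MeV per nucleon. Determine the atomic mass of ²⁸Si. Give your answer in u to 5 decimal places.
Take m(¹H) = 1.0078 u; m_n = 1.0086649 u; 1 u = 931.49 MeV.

27.97693 u

Total binding energy = 28 × 8.436 = 236.208 MeV
Mass defect = 236.208 MeV / (931.49 MeV/u) = 0.2535808 u
Constituent mass = 14(1.0078) + 14(1.0086649) = 28.2305086 u
Atomic mass = 28.2305086 − 0.2535808 = 27.9769278 u ≈ 27.97693 u (to 5 decimal places)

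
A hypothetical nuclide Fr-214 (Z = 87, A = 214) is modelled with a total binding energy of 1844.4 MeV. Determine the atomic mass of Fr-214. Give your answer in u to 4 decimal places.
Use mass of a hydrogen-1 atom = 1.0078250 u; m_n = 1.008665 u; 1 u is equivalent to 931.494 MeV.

Mass defect = 1844.4 MeV / (931.494 MeV/u) = 1.980045 u
Constituent mass = 87(1.0078250) + 127(1.008665) = 215.7812300 u
Atomic mass = 215.7812300 − 1.980045 = 213.8011850 u ≈ 213.8012 u (to 4 decimal places)

213.8012 u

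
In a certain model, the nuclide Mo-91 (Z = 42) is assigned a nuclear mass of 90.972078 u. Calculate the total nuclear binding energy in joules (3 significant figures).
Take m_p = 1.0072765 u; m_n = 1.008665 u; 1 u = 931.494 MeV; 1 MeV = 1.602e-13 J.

With 42 protons and 49 neutrons (A = 91):
Σm = 42·m_p + 49·m_n = 42.3056130 + 49.424585 = 91.7301980 u
The mass defect is 91.7301980 − 90.972078 = 0.7581200 u.
E_B = 0.7581200 × 931.494 = 706.184 MeV
In joules: 706.184 MeV × 1.602e-13 J/MeV = 1.1313e-10 J

1.13e-10 J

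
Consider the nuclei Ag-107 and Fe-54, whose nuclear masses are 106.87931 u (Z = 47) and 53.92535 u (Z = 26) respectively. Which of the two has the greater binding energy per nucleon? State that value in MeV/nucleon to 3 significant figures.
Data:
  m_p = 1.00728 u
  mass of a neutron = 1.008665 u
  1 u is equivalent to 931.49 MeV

Fe-54; 8.74 MeV/nucleon

Ag-107: Σm = 47(1.00728) + 60(1.008665) = 107.862060 u; Δm = 0.982750 u; E_B = 915.42 MeV; E_B/A = 8.555 MeV
Fe-54: Σm = 26(1.00728) + 28(1.008665) = 54.431900 u; Δm = 0.506550 u; E_B = 471.85 MeV; E_B/A = 8.738 MeV
Fe-54 has the higher binding energy per nucleon, so it is the more tightly bound nucleus.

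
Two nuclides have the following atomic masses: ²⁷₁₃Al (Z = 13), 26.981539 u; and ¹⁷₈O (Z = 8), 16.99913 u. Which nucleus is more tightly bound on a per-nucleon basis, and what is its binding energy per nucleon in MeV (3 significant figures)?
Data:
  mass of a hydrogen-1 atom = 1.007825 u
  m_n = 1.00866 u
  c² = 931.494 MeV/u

²⁷₁₃Al: Σm = 13(1.007825) + 14(1.00866) = 27.222965 u; Δm = 0.241426 u; E_B = 224.89 MeV; E_B/A = 8.329 MeV
¹⁷₈O: Σm = 8(1.007825) + 9(1.00866) = 17.140540 u; Δm = 0.141410 u; E_B = 131.72 MeV; E_B/A = 7.748 MeV
²⁷₁₃Al has the higher binding energy per nucleon, so it is the more tightly bound nucleus.

²⁷₁₃Al; 8.33 MeV/nucleon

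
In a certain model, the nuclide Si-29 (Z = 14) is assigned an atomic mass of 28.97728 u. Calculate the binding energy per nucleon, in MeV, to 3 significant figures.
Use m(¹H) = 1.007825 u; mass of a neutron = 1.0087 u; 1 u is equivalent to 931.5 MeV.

8.44 MeV/nucleon

Z = 14, so N = A − Z = 29 − 14 = 15.
Total constituent mass: 14 × 1.007825 + 15 × 1.0087 = 29.240050 u
Δm = 29.240050 − 28.97728 = 0.262770 u
Converting to energy: 0.262770 u × 931.5 MeV/u = 244.770 MeV
Per nucleon: 244.770 / 29 = 8.440 MeV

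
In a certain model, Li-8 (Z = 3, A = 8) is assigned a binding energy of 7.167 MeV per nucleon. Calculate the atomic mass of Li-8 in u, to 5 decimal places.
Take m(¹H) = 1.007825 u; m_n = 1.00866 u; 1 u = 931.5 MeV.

8.00522 u

Total binding energy = 8 × 7.167 = 57.336 MeV
Mass defect = 57.336 MeV / (931.5 MeV/u) = 0.0615523 u
Constituent mass = 3(1.007825) + 5(1.00866) = 8.066775 u
Atomic mass = 8.066775 − 0.0615523 = 8.0052227 u ≈ 8.00522 u (to 5 decimal places)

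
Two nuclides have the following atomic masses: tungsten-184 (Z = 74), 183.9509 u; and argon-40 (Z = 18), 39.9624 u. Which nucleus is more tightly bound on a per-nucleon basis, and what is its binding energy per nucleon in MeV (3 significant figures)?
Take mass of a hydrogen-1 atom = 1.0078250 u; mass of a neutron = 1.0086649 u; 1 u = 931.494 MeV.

argon-40; 8.59 MeV/nucleon

tungsten-184: Σm = 74(1.0078250) + 110(1.0086649) = 185.5321890 u; Δm = 1.5812890 u; E_B = 1473.0 MeV; E_B/A = 8.005 MeV
argon-40: Σm = 18(1.0078250) + 22(1.0086649) = 40.3314778 u; Δm = 0.3690778 u; E_B = 343.79 MeV; E_B/A = 8.5948 MeV
argon-40 has the higher binding energy per nucleon, so it is the more tightly bound nucleus.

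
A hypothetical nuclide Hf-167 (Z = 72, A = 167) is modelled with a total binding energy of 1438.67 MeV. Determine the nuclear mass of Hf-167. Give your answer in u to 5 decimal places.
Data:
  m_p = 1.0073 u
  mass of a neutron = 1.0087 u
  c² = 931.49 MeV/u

166.80762 u

Mass defect = 1438.67 MeV / (931.49 MeV/u) = 1.5444825 u
Constituent mass = 72(1.0073) + 95(1.0087) = 168.3521 u
Nuclear mass = 168.3521 − 1.5444825 = 166.8076175 u ≈ 166.80762 u (to 5 decimal places)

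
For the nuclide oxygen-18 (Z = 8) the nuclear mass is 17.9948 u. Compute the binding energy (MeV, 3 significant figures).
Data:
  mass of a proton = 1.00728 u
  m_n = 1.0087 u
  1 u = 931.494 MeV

140 MeV

Total constituent mass: 8 × 1.00728 + 10 × 1.0087 = 18.14524 u
The mass defect is 18.14524 − 17.9948 = 0.15044 u.
Binding energy = Δm·c² = 0.15044 × 931.494 MeV/u = 140.134 MeV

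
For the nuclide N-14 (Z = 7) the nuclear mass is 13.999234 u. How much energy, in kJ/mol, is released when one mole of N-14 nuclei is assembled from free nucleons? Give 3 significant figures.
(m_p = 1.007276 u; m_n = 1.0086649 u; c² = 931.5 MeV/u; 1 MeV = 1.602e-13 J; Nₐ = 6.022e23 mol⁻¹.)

1.01e+10 kJ/mol

Z = 7, so N = A − Z = 14 − 7 = 7.
Total constituent mass: 7 × 1.007276 + 7 × 1.0086649 = 14.1115863 u
Δm = 14.1115863 − 13.999234 = 0.1123523 u
Converting to energy: 0.1123523 u × 931.5 MeV/u = 104.656 MeV
Per nucleus in joules: 104.656 MeV × 1.602e-13 J/MeV = 1.6766e-11 J
Per mole: 1.6766e-11 J × 6.022e23 mol⁻¹ = 1.0096e+13 J/mol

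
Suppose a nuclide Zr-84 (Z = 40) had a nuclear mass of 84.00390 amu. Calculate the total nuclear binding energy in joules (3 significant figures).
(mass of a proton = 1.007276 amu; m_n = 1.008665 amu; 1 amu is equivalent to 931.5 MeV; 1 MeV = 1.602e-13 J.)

9.97e-11 J

The nucleus contains 40 protons and 84 − 40 = 44 neutrons.
Mass of separated nucleons = 40(1.007276) + 44(1.008665) = 40.291040 + 44.381260 = 84.672300 amu
The mass defect is 84.672300 − 84.00390 = 0.668400 amu.
Binding energy = Δm·c² = 0.668400 × 931.5 MeV/amu = 622.615 MeV
In joules: 622.615 MeV × 1.602e-13 J/MeV = 9.9743e-11 J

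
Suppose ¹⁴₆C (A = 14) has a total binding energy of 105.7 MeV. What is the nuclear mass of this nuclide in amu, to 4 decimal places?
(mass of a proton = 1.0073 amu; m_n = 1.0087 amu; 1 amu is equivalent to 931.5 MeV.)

13.9999 amu

Mass defect = 105.7 MeV / (931.5 MeV/amu) = 0.113473 amu
Constituent mass = 6(1.0073) + 8(1.0087) = 14.1134 amu
Nuclear mass = 14.1134 − 0.113473 = 13.999927 amu ≈ 13.9999 amu (to 4 decimal places)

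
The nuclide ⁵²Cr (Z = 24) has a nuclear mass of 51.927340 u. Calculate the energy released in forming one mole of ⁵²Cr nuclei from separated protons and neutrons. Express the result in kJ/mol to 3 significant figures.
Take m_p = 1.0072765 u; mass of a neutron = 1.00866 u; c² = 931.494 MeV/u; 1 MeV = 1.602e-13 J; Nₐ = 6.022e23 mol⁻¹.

Mass of separated nucleons = 24(1.0072765) + 28(1.00866) = 24.1746360 + 28.24248 = 52.4171160 u
Δm = 52.4171160 − 51.927340 = 0.4897760 u
E_B = 0.4897760 × 931.494 = 456.223 MeV
Per nucleus in joules: 456.223 MeV × 1.602e-13 J/MeV = 7.3087e-11 J
Per mole: 7.3087e-11 J × 6.022e23 mol⁻¹ = 4.4013e+13 J/mol

4.40e+10 kJ/mol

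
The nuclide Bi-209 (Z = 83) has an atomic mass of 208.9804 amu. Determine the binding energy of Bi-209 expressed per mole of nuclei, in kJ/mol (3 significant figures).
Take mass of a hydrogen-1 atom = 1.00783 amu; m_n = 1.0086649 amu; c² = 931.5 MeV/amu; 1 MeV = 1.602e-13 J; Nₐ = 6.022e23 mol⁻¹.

1.58e+11 kJ/mol

Σm = 83·m(¹H) + 126·m_n = 83.64989 + 127.0917774 = 210.7416674 amu
Mass defect Δm = 210.7416674 − 208.9804 = 1.7612674 amu
Converting to energy: 1.7612674 amu × 931.5 MeV/amu = 1640.62 MeV
Per nucleus in joules: 1640.62 MeV × 1.602e-13 J/MeV = 2.6283e-10 J
Per mole: 2.6283e-10 J × 6.022e23 mol⁻¹ = 1.5828e+14 J/mol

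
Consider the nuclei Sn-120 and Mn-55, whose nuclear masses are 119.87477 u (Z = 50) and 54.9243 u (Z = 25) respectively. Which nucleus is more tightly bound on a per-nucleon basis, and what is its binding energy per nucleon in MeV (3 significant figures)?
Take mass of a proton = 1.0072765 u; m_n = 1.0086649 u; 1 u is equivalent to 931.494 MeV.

Sn-120: Σm = 50(1.0072765) + 70(1.0086649) = 120.9703680 u; Δm = 1.0955980 u; E_B = 1020.54 MeV; E_B/A = 8.5045 MeV
Mn-55: Σm = 25(1.0072765) + 30(1.0086649) = 55.4418595 u; Δm = 0.5175595 u; E_B = 482.104 MeV; E_B/A = 8.766 MeV
Mn-55 has the higher binding energy per nucleon, so it is the more tightly bound nucleus.

Mn-55; 8.77 MeV/nucleon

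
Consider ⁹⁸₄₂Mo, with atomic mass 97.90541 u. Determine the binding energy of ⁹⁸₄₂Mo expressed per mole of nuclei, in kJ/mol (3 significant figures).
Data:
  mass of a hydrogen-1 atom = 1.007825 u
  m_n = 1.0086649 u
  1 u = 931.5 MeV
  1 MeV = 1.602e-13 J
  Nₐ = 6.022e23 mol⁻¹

8.16e+10 kJ/mol

With 42 protons and 56 neutrons (A = 98):
Total constituent mass: 42 × 1.007825 + 56 × 1.0086649 = 98.8138844 u
Δm = 98.8138844 − 97.90541 = 0.9084744 u
Converting to energy: 0.9084744 u × 931.5 MeV/u = 846.244 MeV
Per nucleus in joules: 846.244 MeV × 1.602e-13 J/MeV = 1.3557e-10 J
Per mole: 1.3557e-10 J × 6.022e23 mol⁻¹ = 8.1640e+13 J/mol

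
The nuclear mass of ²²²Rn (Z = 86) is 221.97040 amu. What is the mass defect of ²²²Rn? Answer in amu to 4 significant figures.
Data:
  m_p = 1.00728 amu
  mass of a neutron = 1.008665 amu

Z = 86, so N = A − Z = 222 − 86 = 136.
Total constituent mass: 86 × 1.00728 + 136 × 1.008665 = 223.804520 amu
The mass defect is 223.804520 − 221.97040 = 1.834120 amu.

1.834 amu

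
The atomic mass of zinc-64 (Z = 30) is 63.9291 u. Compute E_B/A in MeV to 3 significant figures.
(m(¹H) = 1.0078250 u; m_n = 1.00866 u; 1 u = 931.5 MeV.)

Total constituent mass: 30 × 1.0078250 + 34 × 1.00866 = 64.5291900 u
Mass defect Δm = 64.5291900 − 63.9291 = 0.6000900 u
Binding energy = Δm·c² = 0.6000900 × 931.5 MeV/u = 558.984 MeV
BE/A = 558.984 MeV / 64 = 8.734 MeV/nucleon

8.73 MeV/nucleon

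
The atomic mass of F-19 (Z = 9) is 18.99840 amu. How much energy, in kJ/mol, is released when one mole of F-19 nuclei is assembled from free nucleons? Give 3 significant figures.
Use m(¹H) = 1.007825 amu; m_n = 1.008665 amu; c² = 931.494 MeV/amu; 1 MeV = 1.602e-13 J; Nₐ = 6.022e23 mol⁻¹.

Mass of separated nucleons = 9(1.007825) + 10(1.008665) = 9.070425 + 10.086650 = 19.157075 amu
Δm = 19.157075 − 18.99840 = 0.158675 amu
Converting to energy: 0.158675 amu × 931.494 MeV/amu = 147.805 MeV
Per nucleus in joules: 147.805 MeV × 1.602e-13 J/MeV = 2.3678e-11 J
Per mole: 2.3678e-11 J × 6.022e23 mol⁻¹ = 1.4259e+13 J/mol

1.43e+10 kJ/mol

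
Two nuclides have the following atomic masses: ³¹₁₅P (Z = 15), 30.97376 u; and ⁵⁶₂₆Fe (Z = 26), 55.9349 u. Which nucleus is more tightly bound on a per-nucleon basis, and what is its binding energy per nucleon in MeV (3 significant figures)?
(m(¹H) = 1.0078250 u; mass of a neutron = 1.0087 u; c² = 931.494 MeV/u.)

³¹₁₅P: Σm = 15(1.0078250) + 16(1.0087) = 31.2565750 u; Δm = 0.2828150 u; E_B = 263.44 MeV; E_B/A = 8.498 MeV
⁵⁶₂₆Fe: Σm = 26(1.0078250) + 30(1.0087) = 56.4644500 u; Δm = 0.5295500 u; E_B = 493.27 MeV; E_B/A = 8.808 MeV
⁵⁶₂₆Fe has the higher binding energy per nucleon, so it is the more tightly bound nucleus.

⁵⁶₂₆Fe; 8.81 MeV/nucleon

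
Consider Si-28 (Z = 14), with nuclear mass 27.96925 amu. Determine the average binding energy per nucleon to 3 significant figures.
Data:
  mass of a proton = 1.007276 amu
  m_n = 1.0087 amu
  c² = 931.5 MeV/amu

Σm = 14·m_p + 14·m_n = 14.101864 + 14.1218 = 28.223664 amu
The mass defect is 28.223664 − 27.96925 = 0.254414 amu.
E_B = 0.254414 × 931.5 = 236.987 MeV
Per nucleon: 236.987 / 28 = 8.464 MeV

8.46 MeV/nucleon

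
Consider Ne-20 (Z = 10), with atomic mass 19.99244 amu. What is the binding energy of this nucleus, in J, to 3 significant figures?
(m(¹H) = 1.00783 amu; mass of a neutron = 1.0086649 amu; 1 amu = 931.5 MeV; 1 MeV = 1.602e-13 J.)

2.57e-11 J

The nucleus contains 10 protons and 20 − 10 = 10 neutrons.
Σm = 10·m(¹H) + 10·m_n = 10.07830 + 10.0866490 = 20.1649490 amu
Δm = 20.1649490 − 19.99244 = 0.1725090 amu
Converting to energy: 0.1725090 amu × 931.5 MeV/amu = 160.692 MeV
In joules: 160.692 MeV × 1.602e-13 J/MeV = 2.5743e-11 J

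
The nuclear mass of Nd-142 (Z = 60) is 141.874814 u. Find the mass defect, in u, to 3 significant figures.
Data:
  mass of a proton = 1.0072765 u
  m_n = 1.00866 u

1.27 u

Mass of separated nucleons = 60(1.0072765) + 82(1.00866) = 60.4365900 + 82.71012 = 143.1467100 u
The mass defect is 143.1467100 − 141.874814 = 1.2718960 u.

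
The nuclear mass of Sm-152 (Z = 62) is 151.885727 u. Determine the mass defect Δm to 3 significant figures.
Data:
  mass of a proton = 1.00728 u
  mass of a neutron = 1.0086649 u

Z = 62, so N = A − Z = 152 − 62 = 90.
Total constituent mass: 62 × 1.00728 + 90 × 1.0086649 = 153.2312010 u
The mass defect is 153.2312010 − 151.885727 = 1.3454740 u.

1.35 u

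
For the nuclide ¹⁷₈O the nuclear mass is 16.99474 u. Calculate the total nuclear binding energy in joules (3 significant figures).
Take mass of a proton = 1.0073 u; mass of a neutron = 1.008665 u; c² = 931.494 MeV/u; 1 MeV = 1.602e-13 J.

Z = 8, so N = A − Z = 17 − 8 = 9.
Σm = 8·m_p + 9·m_n = 8.0584 + 9.077985 = 17.136385 u
Mass defect Δm = 17.136385 − 16.99474 = 0.141645 u
Converting to energy: 0.141645 u × 931.494 MeV/u = 131.941 MeV
In joules: 131.941 MeV × 1.602e-13 J/MeV = 2.1137e-11 J

2.11e-11 J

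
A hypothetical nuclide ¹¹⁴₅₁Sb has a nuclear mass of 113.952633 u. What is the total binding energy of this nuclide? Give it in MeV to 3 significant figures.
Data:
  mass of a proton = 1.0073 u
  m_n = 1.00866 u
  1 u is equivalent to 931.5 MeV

Total constituent mass: 51 × 1.0073 + 63 × 1.00866 = 114.91788 u
Δm = 114.91788 − 113.952633 = 0.965247 u
E_B = 0.965247 × 931.5 = 899.128 MeV

899 MeV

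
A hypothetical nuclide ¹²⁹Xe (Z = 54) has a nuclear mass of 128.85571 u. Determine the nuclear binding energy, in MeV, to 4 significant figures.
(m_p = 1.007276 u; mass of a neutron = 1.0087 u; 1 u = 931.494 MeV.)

Σm = 54·m_p + 75·m_n = 54.392904 + 75.6525 = 130.045404 u
Δm = 130.045404 − 128.85571 = 1.189694 u
E_B = 1.189694 × 931.494 = 1108.19 MeV

1108 MeV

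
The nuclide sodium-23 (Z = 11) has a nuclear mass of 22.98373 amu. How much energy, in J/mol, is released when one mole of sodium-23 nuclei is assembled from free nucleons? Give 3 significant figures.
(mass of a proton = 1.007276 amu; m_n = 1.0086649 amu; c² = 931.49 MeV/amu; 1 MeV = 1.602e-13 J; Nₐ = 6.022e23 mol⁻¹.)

Total constituent mass: 11 × 1.007276 + 12 × 1.0086649 = 23.1840148 amu
The mass defect is 23.1840148 − 22.98373 = 0.2002848 amu.
Binding energy = Δm·c² = 0.2002848 × 931.49 MeV/amu = 186.563 MeV
Per nucleus in joules: 186.563 MeV × 1.602e-13 J/MeV = 2.9887e-11 J
Per mole: 2.9887e-11 J × 6.022e23 mol⁻¹ = 1.7998e+13 J/mol

1.80e+13 J/mol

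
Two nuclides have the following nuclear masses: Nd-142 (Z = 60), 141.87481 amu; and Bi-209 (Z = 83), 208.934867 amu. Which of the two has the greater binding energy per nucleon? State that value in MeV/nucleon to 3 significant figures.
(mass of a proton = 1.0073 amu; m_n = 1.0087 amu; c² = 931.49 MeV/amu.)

Nd-142; 8.37 MeV/nucleon

Nd-142: Σm = 60(1.0073) + 82(1.0087) = 143.1514 amu; Δm = 1.27659 amu; E_B = 1189.1 MeV; E_B/A = 8.374 MeV
Bi-209: Σm = 83(1.0073) + 126(1.0087) = 210.7021 amu; Δm = 1.767233 amu; E_B = 1646.16 MeV; E_B/A = 7.876 MeV
Nd-142 has the higher binding energy per nucleon, so it is the more tightly bound nucleus.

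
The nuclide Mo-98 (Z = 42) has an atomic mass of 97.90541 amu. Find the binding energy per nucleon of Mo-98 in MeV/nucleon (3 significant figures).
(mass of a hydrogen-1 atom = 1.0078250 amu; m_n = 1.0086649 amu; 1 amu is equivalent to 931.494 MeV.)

With 42 protons and 56 neutrons (A = 98):
Σm = 42·m(¹H) + 56·m_n = 42.3286500 + 56.4852344 = 98.8138844 amu
The mass defect is 98.8138844 − 97.90541 = 0.9084744 amu.
Converting to energy: 0.9084744 amu × 931.494 MeV/amu = 846.238 MeV
Dividing by A = 98 gives 8.635 MeV per nucleon.

8.64 MeV/nucleon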